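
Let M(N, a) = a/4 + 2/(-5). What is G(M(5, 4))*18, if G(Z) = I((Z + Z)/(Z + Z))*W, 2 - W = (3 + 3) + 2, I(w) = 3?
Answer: -324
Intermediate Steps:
W = -6 (W = 2 - ((3 + 3) + 2) = 2 - (6 + 2) = 2 - 1*8 = 2 - 8 = -6)
M(N, a) = -⅖ + a/4 (M(N, a) = a*(¼) + 2*(-⅕) = a/4 - ⅖ = -⅖ + a/4)
G(Z) = -18 (G(Z) = 3*(-6) = -18)
G(M(5, 4))*18 = -18*18 = -324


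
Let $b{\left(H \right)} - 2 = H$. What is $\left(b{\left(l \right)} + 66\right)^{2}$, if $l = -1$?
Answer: $4489$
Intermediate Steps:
$b{\left(H \right)} = 2 + H$
$\left(b{\left(l \right)} + 66\right)^{2} = \left(\left(2 - 1\right) + 66\right)^{2} = \left(1 + 66\right)^{2} = 67^{2} = 4489$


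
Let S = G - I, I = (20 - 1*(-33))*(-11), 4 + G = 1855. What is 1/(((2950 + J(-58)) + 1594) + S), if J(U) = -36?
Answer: 1/6942 ≈ 0.00014405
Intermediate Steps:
G = 1851 (G = -4 + 1855 = 1851)
I = -583 (I = (20 + 33)*(-11) = 53*(-11) = -583)
S = 2434 (S = 1851 - 1*(-583) = 1851 + 583 = 2434)
1/(((2950 + J(-58)) + 1594) + S) = 1/(((2950 - 36) + 1594) + 2434) = 1/((2914 + 1594) + 2434) = 1/(4508 + 2434) = 1/6942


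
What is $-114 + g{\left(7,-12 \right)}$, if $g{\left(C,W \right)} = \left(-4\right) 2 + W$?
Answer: $-134$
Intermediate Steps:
$g{\left(C,W \right)} = -8 + W$
$-114 + g{\left(7,-12 \right)} = -114 - 20 = -134$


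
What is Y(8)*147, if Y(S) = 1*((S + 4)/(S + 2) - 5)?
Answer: -2793/5 ≈ -558.60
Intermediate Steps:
Y(S) = -5 + (4 + S)/(2 + S) (Y(S) = 1*((4 + S)/(2 + S) - 5) = 1*(-5 + (4 + S)/(2 + S)) = -5 + (4 + S)/(2 + S))
Y(8)*147 = (2*(-3 - 2*8)/(2 + 8))*147 = (2*(-3 - 16)/10)*147 = (2*(⅒)*(-19))*147 = -19/5*147 = -2793/5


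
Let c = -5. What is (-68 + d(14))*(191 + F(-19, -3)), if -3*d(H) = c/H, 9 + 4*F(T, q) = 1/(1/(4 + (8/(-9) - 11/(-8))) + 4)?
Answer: -978979231/76384 ≈ -12817.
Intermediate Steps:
F(T, q) = -11953/5456 (F(T, q) = -9/4 + 1/(4*(1/(4 + (8/(-9) - 11/(-8))) + 4)) = -9/4 + 1/(4*(1/(4 + (8*(-1/9) - 11*(-1/8))) + 4)) = -9/4 + 1/(4*(1/(4 + (-8/9 + 11/8)) + 4)) = -9/4 + 1/(4*(1/(4 + 35/72) + 4)) = -9/4 + 1/(4*(1/(323/72) + 4)) = -9/4 + 1/(4*(72/323 + 4)) = -9/4 + 1/(4*(1364/323)) = -9/4 + (1/4)*(323/1364) = -9/4 + 323/5456 = -11953/5456)
d(H) = 5/(3*H) (d(H) = -(-5)/(3*H) = 5/(3*H))
(-68 + d(14))*(191 + F(-19, -3)) = (-68 + (5/3)/14)*(191 - 11953/5456) = (-68 + (5/3)*(1/14))*(1030143/5456) = (-68 + 5/42)*(1030143/5456) = -2851/42*1030143/5456 = -978979231/76384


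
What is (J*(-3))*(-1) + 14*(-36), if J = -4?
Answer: -516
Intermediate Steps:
(J*(-3))*(-1) + 14*(-36) = -4*(-3)*(-1) + 14*(-36) = 12*(-1) - 504 = -12 - 504 = -516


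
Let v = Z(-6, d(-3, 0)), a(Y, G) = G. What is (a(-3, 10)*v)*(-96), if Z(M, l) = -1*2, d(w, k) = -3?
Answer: 1920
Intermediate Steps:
Z(M, l) = -2
v = -2
(a(-3, 10)*v)*(-96) = (10*(-2))*(-96) = -20*(-96) = 1920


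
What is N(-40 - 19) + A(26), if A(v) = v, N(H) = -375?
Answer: -349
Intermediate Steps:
N(-40 - 19) + A(26) = -375 + 26 = -349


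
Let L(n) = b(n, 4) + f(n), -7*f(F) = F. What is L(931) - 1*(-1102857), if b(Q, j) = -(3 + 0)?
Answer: 1102721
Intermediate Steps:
b(Q, j) = -3 (b(Q, j) = -1*3 = -3)
f(F) = -F/7
L(n) = -3 - n/7
L(931) - 1*(-1102857) = (-3 - 1/7*931) - 1*(-1102857) = (-3 - 133) + 1102857 = -136 + 1102857 = 1102721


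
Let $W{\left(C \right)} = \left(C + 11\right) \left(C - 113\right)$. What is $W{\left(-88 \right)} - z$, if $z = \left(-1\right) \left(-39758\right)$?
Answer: $-24281$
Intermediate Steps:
$W{\left(C \right)} = \left(-113 + C\right) \left(11 + C\right)$ ($W{\left(C \right)} = \left(11 + C\right) \left(-113 + C\right) = \left(-113 + C\right) \left(11 + C\right)$)
$z = 39758$
$W{\left(-88 \right)} - z = \left(-1243 + \left(-88\right)^{2} - -8976\right) - 39758 = \left(-1243 + 7744 + 8976\right) - 39758 = 15477 - 39758 = -24281$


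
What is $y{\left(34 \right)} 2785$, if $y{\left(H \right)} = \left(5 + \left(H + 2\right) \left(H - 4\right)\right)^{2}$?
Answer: $3278571625$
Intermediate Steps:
$y{\left(H \right)} = \left(5 + \left(-4 + H\right) \left(2 + H\right)\right)^{2}$ ($y{\left(H \right)} = \left(5 + \left(2 + H\right) \left(-4 + H\right)\right)^{2} = \left(5 + \left(-4 + H\right) \left(2 + H\right)\right)^{2}$)
$y{\left(34 \right)} 2785 = \left(3 - 34^{2} + 2 \cdot 34\right)^{2} \cdot 2785 = \left(3 - 1156 + 68\right)^{2} \cdot 2785 = \left(-1085\right)^{2} \cdot 2785 = 1177225 \cdot 2785 = 3278571625$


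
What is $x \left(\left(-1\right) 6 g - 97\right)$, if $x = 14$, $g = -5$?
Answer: $-938$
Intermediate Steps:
$x \left(\left(-1\right) 6 g - 97\right) = 14 \left(\left(-1\right) 6 \left(-5\right) - 97\right) = 14 \left(\left(-6\right) \left(-5\right) - 97\right) = 14 \left(30 - 97\right) = 14 \left(-67\right) = -938$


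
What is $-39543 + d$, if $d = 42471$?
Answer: $2928$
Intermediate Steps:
$-39543 + d = -39543 + 42471 = 2928$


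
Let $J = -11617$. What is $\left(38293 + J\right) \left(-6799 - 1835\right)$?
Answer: $-230320584$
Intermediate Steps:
$\left(38293 + J\right) \left(-6799 - 1835\right) = \left(38293 - 11617\right) \left(-6799 - 1835\right) = 26676 \left(-8634\right) = -230320584$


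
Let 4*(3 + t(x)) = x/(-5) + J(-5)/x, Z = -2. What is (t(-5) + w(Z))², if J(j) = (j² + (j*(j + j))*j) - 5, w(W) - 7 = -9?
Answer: 729/16 ≈ 45.563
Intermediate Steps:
w(W) = -2 (w(W) = 7 - 9 = -2)
J(j) = -5 + j² + 2*j³ (J(j) = (j² + (j*(2*j))*j) - 5 = (j² + (2*j²)*j) - 5 = (j² + 2*j³) - 5 = -5 + j² + 2*j³)
t(x) = -3 - 115/(2*x) - x/20 (t(x) = -3 + (x/(-5) + (-5 + (-5)² + 2*(-5)³)/x)/4 = -3 + (x*(-⅕) + (-5 + 25 + 2*(-125))/x)/4 = -3 + (-x/5 + (-5 + 25 - 250)/x)/4 = -3 + (-x/5 - 230/x)/4 = -3 + (-230/x - x/5)/4 = -3 + (-115/(2*x) - x/20) = -3 - 115/(2*x) - x/20)
(t(-5) + w(Z))² = ((1/20)*(-1150 - 5*(-60 - 1*(-5)))/(-5) - 2)² = ((1/20)*(-⅕)*(-1150 - 5*(-60 + 5)) - 2)² = ((1/20)*(-⅕)*(-1150 - 5*(-55)) - 2)² = ((1/20)*(-⅕)*(-1150 + 275) - 2)² = ((1/20)*(-⅕)*(-875) - 2)² = (35/4 - 2)² = (27/4)² = 729/16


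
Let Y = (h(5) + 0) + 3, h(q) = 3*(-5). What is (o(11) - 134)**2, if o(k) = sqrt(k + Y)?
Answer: (134 - I)**2 ≈ 17955.0 - 268.0*I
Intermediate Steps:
h(q) = -15
Y = -12 (Y = (-15 + 0) + 3 = -15 + 3 = -12)
o(k) = sqrt(-12 + k) (o(k) = sqrt(k - 12) = sqrt(-12 + k))
(o(11) - 134)**2 = (sqrt(-12 + 11) - 134)**2 = (sqrt(-1) - 134)**2 = (I - 134)**2 = (-134 + I)**2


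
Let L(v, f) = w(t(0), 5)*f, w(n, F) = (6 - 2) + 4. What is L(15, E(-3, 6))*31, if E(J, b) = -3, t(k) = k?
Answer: -744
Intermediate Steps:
w(n, F) = 8 (w(n, F) = 4 + 4 = 8)
L(v, f) = 8*f
L(15, E(-3, 6))*31 = (8*(-3))*31 = -24*31 = -744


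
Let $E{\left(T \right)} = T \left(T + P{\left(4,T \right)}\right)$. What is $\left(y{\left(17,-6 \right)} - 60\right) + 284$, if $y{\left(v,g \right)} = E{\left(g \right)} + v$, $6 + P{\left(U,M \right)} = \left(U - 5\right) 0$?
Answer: $313$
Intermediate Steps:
$P{\left(U,M \right)} = -6$ ($P{\left(U,M \right)} = -6 + \left(U - 5\right) 0 = -6 + \left(-5 + U\right) 0 = -6 + 0 = -6$)
$E{\left(T \right)} = T \left(-6 + T\right)$ ($E{\left(T \right)} = T \left(T - 6\right) = T \left(-6 + T\right)$)
$y{\left(v,g \right)} = v + g \left(-6 + g\right)$ ($y{\left(v,g \right)} = g \left(-6 + g\right) + v = v + g \left(-6 + g\right)$)
$\left(y{\left(17,-6 \right)} - 60\right) + 284 = \left(\left(17 - 6 \left(-6 - 6\right)\right) - 60\right) + 284 = \left(\left(17 - -72\right) - 60\right) + 284 = \left(\left(17 + 72\right) - 60\right) + 284 = \left(89 - 60\right) + 284 = 29 + 284 = 313$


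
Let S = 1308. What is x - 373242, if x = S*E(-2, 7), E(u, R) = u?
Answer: -375858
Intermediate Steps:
x = -2616 (x = 1308*(-2) = -2616)
x - 373242 = -2616 - 373242 = -375858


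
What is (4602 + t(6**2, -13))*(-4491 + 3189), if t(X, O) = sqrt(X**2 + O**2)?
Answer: -5991804 - 1302*sqrt(1465) ≈ -6.0416e+6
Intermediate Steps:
t(X, O) = sqrt(O**2 + X**2)
(4602 + t(6**2, -13))*(-4491 + 3189) = (4602 + sqrt((-13)**2 + (6**2)**2))*(-4491 + 3189) = (4602 + sqrt(169 + 36**2))*(-1302) = (4602 + sqrt(169 + 1296))*(-1302) = (4602 + sqrt(1465))*(-1302) = -5991804 - 1302*sqrt(1465)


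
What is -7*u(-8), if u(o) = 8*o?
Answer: 448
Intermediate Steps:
-7*u(-8) = -56*(-8) = -7*(-64) = 448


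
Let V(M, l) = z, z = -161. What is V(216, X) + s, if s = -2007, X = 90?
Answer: -2168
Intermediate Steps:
V(M, l) = -161
V(216, X) + s = -161 - 2007 = -2168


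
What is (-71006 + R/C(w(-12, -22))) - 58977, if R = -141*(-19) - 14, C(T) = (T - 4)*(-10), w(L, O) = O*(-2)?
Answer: -10399173/80 ≈ -1.2999e+5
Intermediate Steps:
w(L, O) = -2*O
C(T) = 40 - 10*T (C(T) = (-4 + T)*(-10) = 40 - 10*T)
R = 2665 (R = 2679 - 14 = 2665)
(-71006 + R/C(w(-12, -22))) - 58977 = (-71006 + 2665/(40 - (-20)*(-22))) - 58977 = (-71006 + 2665/(40 - 10*44)) - 58977 = (-71006 + 2665/(40 - 440)) - 58977 = (-71006 + 2665/(-400)) - 58977 = (-71006 + 2665*(-1/400)) - 58977 = (-71006 - 533/80) - 58977 = -5681013/80 - 58977 = -10399173/80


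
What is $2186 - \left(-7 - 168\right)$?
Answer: $2361$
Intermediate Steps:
$2186 - \left(-7 - 168\right) = 2186 - -175 = 2186 + 175 = 2361$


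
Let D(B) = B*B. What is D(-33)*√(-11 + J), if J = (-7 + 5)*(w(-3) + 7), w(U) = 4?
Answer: 1089*I*√33 ≈ 6255.8*I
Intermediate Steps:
D(B) = B²
J = -22 (J = (-7 + 5)*(4 + 7) = -2*11 = -22)
D(-33)*√(-11 + J) = (-33)²*√(-11 - 22) = 1089*√(-33) = 1089*(I*√33) = 1089*I*√33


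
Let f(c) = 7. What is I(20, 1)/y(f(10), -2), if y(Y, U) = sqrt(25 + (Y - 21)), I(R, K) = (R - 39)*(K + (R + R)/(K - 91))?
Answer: -95*sqrt(11)/99 ≈ -3.1826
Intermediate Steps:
I(R, K) = (-39 + R)*(K + 2*R/(-91 + K)) (I(R, K) = (-39 + R)*(K + (2*R)/(-91 + K)) = (-39 + R)*(K + 2*R/(-91 + K)))
y(Y, U) = sqrt(4 + Y) (y(Y, U) = sqrt(25 + (-21 + Y)) = sqrt(4 + Y))
I(20, 1)/y(f(10), -2) = ((-78*20 - 39*1**2 + 2*20**2 + 3549*1 + 20*1**2 - 91*1*20)/(-91 + 1))/(sqrt(4 + 7)) = ((-1560 - 39*1 + 2*400 + 3549 + 20*1 - 1820)/(-90))/(sqrt(11)) = (-(-1560 - 39 + 800 + 3549 + 20 - 1820)/90)*(sqrt(11)/11) = (-1/90*950)*(sqrt(11)/11) = -95*sqrt(11)/99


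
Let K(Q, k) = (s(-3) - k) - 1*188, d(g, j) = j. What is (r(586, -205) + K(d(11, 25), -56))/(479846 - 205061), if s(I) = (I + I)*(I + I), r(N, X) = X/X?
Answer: -19/54957 ≈ -0.00034572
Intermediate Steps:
r(N, X) = 1
s(I) = 4*I² (s(I) = (2*I)*(2*I) = 4*I²)
K(Q, k) = -152 - k (K(Q, k) = (4*(-3)² - k) - 1*188 = (4*9 - k) - 188 = (36 - k) - 188 = -152 - k)
(r(586, -205) + K(d(11, 25), -56))/(479846 - 205061) = (1 + (-152 - 1*(-56)))/(479846 - 205061) = (1 + (-152 + 56))/274785 = (1 - 96)*(1/274785) = -95*1/274785 = -19/54957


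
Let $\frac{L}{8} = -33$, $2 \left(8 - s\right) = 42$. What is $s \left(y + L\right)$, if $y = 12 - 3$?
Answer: $3315$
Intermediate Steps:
$y = 9$ ($y = 12 - 3 = 9$)
$s = -13$ ($s = 8 - 21 = -13$)
$L = -264$ ($L = 8 \left(-33\right) = -264$)
$s \left(y + L\right) = - 13 \left(9 - 264\right) = \left(-13\right) \left(-255\right) = 3315$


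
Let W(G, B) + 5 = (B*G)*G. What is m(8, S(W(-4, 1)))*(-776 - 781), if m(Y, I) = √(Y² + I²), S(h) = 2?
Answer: -3114*√17 ≈ -12839.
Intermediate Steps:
W(G, B) = -5 + B*G² (W(G, B) = -5 + (B*G)*G = -5 + B*G²)
m(Y, I) = √(I² + Y²)
m(8, S(W(-4, 1)))*(-776 - 781) = √(2² + 8²)*(-776 - 781) = √(4 + 64)*(-1557) = √68*(-1557) = (2*√17)*(-1557) = -3114*√17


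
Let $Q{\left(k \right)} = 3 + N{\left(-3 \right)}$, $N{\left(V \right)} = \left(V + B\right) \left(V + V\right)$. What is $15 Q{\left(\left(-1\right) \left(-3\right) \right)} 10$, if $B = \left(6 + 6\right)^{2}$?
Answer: $-126450$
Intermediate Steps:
$B = 144$ ($B = 12^{2} = 144$)
$N{\left(V \right)} = 2 V \left(144 + V\right)$ ($N{\left(V \right)} = \left(V + 144\right) \left(V + V\right) = \left(144 + V\right) 2 V = 2 V \left(144 + V\right)$)
$Q{\left(k \right)} = -843$ ($Q{\left(k \right)} = 3 + 2 \left(-3\right) \left(144 - 3\right) = 3 + 2 \left(-3\right) 141 = 3 - 846 = -843$)
$15 Q{\left(\left(-1\right) \left(-3\right) \right)} 10 = 15 \left(-843\right) 10 = \left(-12645\right) 10 = -126450$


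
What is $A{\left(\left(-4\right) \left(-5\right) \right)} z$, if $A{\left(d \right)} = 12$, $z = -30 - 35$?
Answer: $-780$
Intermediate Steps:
$z = -65$ ($z = -30 - 35 = -65$)
$A{\left(\left(-4\right) \left(-5\right) \right)} z = 12 \left(-65\right) = -780$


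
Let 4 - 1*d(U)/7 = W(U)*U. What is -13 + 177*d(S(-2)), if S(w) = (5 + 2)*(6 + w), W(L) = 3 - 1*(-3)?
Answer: -203209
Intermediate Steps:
W(L) = 6 (W(L) = 3 + 3 = 6)
S(w) = 42 + 7*w (S(w) = 7*(6 + w) = 42 + 7*w)
d(U) = 28 - 42*U
-13 + 177*d(S(-2)) = -13 + 177*(28 - 42*(42 + 7*(-2))) = -13 + 177*(28 - 42*(42 - 14)) = -13 + 177*(28 - 42*28) = -13 + 177*(28 - 1176) = -13 + 177*(-1148) = -13 - 203196 = -203209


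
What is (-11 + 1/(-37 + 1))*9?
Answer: -397/4 ≈ -99.250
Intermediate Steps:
(-11 + 1/(-37 + 1))*9 = (-11 + 1/(-36))*9 = (-11 - 1/36)*9 = -397/36*9 = -397/4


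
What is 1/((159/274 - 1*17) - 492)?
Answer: -274/139307 ≈ -0.0019669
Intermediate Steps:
1/((159/274 - 1*17) - 492) = 1/((159*(1/274) - 17) - 492) = 1/((159/274 - 17) - 492) = 1/(-4499/274 - 492) = 1/(-139307/274) = -274/139307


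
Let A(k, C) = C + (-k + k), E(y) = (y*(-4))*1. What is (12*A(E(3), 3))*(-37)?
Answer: -1332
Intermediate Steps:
E(y) = -4*y (E(y) = -4*y*1 = -4*y)
A(k, C) = C (A(k, C) = C + 0 = C)
(12*A(E(3), 3))*(-37) = (12*3)*(-37) = 36*(-37) = -1332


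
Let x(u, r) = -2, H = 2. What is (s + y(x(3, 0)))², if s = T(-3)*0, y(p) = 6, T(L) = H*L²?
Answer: 36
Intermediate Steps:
T(L) = 2*L²
s = 0 (s = (2*(-3)²)*0 = (2*9)*0 = 18*0 = 0)
(s + y(x(3, 0)))² = (0 + 6)² = 6² = 36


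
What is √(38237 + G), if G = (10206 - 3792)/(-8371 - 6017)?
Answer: √219875634286/2398 ≈ 195.54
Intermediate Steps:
G = -1069/2398 (G = 6414/(-14388) = 6414*(-1/14388) = -1069/2398 ≈ -0.44579)
√(38237 + G) = √(38237 - 1069/2398) = √(91691257/2398) = √219875634286/2398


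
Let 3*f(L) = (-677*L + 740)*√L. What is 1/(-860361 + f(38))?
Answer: -7743249/6638266045441 + 74958*√38/6638266045441 ≈ -1.0968e-6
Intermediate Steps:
f(L) = √L*(740 - 677*L)/3 (f(L) = ((-677*L + 740)*√L)/3 = ((740 - 677*L)*√L)/3 = (√L*(740 - 677*L))/3 = √L*(740 - 677*L)/3)
1/(-860361 + f(38)) = 1/(-860361 + √38*(740 - 677*38)/3) = 1/(-860361 + √38*(740 - 25726)/3) = 1/(-860361 + (⅓)*√38*(-24986)) = 1/(-860361 - 24986*√38/3)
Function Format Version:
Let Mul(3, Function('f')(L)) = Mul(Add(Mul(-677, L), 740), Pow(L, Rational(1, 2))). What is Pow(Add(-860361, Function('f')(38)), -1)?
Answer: Add(Rational(-7743249, 6638266045441), Mul(Rational(74958, 6638266045441), Pow(38, Rational(1, 2)))) ≈ -1.0968e-6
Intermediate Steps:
Function('f')(L) = Mul(Rational(1, 3), Pow(L, Rational(1, 2)), Add(740, Mul(-677, L))) (Function('f')(L) = Mul(Rational(1, 3), Mul(Add(Mul(-677, L), 740), Pow(L, Rational(1, 2)))) = Mul(Rational(1, 3), Mul(Add(740, Mul(-677, L)), Pow(L, Rational(1, 2)))) = Mul(Rational(1, 3), Mul(Pow(L, Rational(1, 2)), Add(740, Mul(-677, L)))) = Mul(Rational(1, 3), Pow(L, Rational(1, 2)), Add(740, Mul(-677, L))))
Pow(Add(-860361, Function('f')(38)), -1) = Pow(Add(-860361, Mul(Rational(1, 3), Pow(38, Rational(1, 2)), Add(740, Mul(-677, 38)))), -1) = Pow(Add(-860361, Mul(Rational(1, 3), Pow(38, Rational(1, 2)), Add(740, -25726))), -1) = Pow(Add(-860361, Mul(Rational(1, 3), Pow(38, Rational(1, 2)), -24986)), -1) = Pow(Add(-860361, Mul(Rational(-24986, 3), Pow(38, Rational(1, 2)))), -1)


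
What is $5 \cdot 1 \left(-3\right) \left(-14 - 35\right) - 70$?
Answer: $665$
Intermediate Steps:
$5 \cdot 1 \left(-3\right) \left(-14 - 35\right) - 70 = 5 \left(-3\right) \left(-49\right) - 70 = \left(-15\right) \left(-49\right) - 70 = 735 - 70 = 665$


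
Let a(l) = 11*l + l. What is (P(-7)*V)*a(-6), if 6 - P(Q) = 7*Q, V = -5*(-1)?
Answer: -19800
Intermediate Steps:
a(l) = 12*l
V = 5
P(Q) = 6 - 7*Q
(P(-7)*V)*a(-6) = ((6 - 7*(-7))*5)*(12*(-6)) = ((6 + 49)*5)*(-72) = (55*5)*(-72) = 275*(-72) = -19800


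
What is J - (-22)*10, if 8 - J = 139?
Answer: 89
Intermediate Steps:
J = -131 (J = 8 - 1*139 = 8 - 139 = -131)
J - (-22)*10 = -131 - (-22)*10 = -131 - 1*(-220) = -131 + 220 = 89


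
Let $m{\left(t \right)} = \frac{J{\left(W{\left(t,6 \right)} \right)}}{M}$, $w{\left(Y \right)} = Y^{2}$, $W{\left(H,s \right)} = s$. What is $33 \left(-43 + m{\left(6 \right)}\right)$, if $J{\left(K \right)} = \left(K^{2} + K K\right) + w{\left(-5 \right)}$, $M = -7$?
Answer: $- \frac{13134}{7} \approx -1876.3$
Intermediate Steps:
$J{\left(K \right)} = 25 + 2 K^{2}$ ($J{\left(K \right)} = \left(K^{2} + K K\right) + \left(-5\right)^{2} = \left(K^{2} + K^{2}\right) + 25 = 2 K^{2} + 25 = 25 + 2 K^{2}$)
$m{\left(t \right)} = - \frac{97}{7}$ ($m{\left(t \right)} = \frac{25 + 2 \cdot 6^{2}}{-7} = \left(25 + 2 \cdot 36\right) \left(- \frac{1}{7}\right) = \left(25 + 72\right) \left(- \frac{1}{7}\right) = 97 \left(- \frac{1}{7}\right) = - \frac{97}{7}$)
$33 \left(-43 + m{\left(6 \right)}\right) = 33 \left(-43 - \frac{97}{7}\right) = 33 \left(- \frac{398}{7}\right) = - \frac{13134}{7}$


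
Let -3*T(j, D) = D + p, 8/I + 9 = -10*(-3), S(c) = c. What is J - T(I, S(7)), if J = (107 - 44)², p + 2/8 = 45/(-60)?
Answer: 3971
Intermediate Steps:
p = -1 (p = -¼ + 45/(-60) = -¼ + 45*(-1/60) = -¼ - ¾ = -1)
I = 8/21 (I = 8/(-9 - 10*(-3)) = 8/(-9 + 30) = 8/21 ≈ 0.38095)
T(j, D) = ⅓ - D/3 (T(j, D) = -(D - 1)/3 = -(-1 + D)/3 = ⅓ - D/3)
J = 3969 (J = 63² = 3969)
J - T(I, S(7)) = 3969 - (⅓ - ⅓*7) = 3969 - (⅓ - 7/3) = 3969 - 1*(-2) = 3969 + 2 = 3971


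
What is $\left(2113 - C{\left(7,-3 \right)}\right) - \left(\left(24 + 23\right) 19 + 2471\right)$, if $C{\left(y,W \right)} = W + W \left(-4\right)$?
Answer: $-1260$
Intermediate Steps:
$C{\left(y,W \right)} = - 3 W$ ($C{\left(y,W \right)} = W - 4 W = - 3 W$)
$\left(2113 - C{\left(7,-3 \right)}\right) - \left(\left(24 + 23\right) 19 + 2471\right) = \left(2113 - \left(-3\right) \left(-3\right)\right) - \left(\left(24 + 23\right) 19 + 2471\right) = \left(2113 - 9\right) - \left(47 \cdot 19 + 2471\right) = \left(2113 - 9\right) - \left(893 + 2471\right) = 2104 - 3364 = -1260$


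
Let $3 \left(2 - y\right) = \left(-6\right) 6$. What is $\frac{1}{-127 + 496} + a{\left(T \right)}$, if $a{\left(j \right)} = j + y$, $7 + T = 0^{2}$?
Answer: $\frac{2584}{369} \approx 7.0027$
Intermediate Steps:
$y = 14$ ($y = 2 - \frac{\left(-6\right) 6}{3} = 2 - -12 = 2 + 12 = 14$)
$T = -7$ ($T = -7 + 0^{2} = -7 + 0 = -7$)
$a{\left(j \right)} = 14 + j$ ($a{\left(j \right)} = j + 14 = 14 + j$)
$\frac{1}{-127 + 496} + a{\left(T \right)} = \frac{1}{-127 + 496} + \left(14 - 7\right) = \frac{1}{369} + 7 = \frac{2584}{369}$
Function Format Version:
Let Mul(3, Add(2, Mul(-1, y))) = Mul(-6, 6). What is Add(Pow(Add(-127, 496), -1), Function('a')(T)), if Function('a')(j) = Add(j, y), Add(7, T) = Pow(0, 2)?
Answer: Rational(2584, 369) ≈ 7.0027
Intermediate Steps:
y = 14 (y = Add(2, Mul(Rational(-1, 3), Mul(-6, 6))) = Add(2, Mul(Rational(-1, 3), -36)) = Add(2, 12) = 14)
T = -7 (T = Add(-7, Pow(0, 2)) = Add(-7, 0) = -7)
Function('a')(j) = Add(14, j) (Function('a')(j) = Add(j, 14) = Add(14, j))
Add(Pow(Add(-127, 496), -1), Function('a')(T)) = Add(Pow(Add(-127, 496), -1), Add(14, -7)) = Add(Pow(369, -1), 7) = Add(Rational(1, 369), 7) = Rational(2584, 369)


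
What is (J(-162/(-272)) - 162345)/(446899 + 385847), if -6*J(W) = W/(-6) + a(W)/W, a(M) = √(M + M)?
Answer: -29438557/151004608 - √17/11242071 ≈ -0.19495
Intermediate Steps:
a(M) = √2*√M (a(M) = √(2*M) = √2*√M)
J(W) = W/36 - √2/(6*√W) (J(W) = -(W/(-6) + (√2*√W)/W)/6 = -(W*(-⅙) + √2/√W)/6 = -(-W/6 + √2/√W)/6 = W/36 - √2/(6*√W))
(J(-162/(-272)) - 162345)/(446899 + 385847) = (((-162/(-272))/36 - √2/(6*√(-162/(-272)))) - 162345)/(446899 + 385847) = (((-162*(-1/272))/36 - √2/(6*√(-162*(-1/272)))) - 162345)/832746 = (((1/36)*(81/136) - √2/(6*√(81/136))) - 162345)*(1/832746) = ((9/544 - √2*2*√34/9/6) - 162345)*(1/832746) = ((9/544 - 2*√17/27) - 162345)*(1/832746) = (-88315671/544 - 2*√17/27)*(1/832746) = -29438557/151004608 - √17/11242071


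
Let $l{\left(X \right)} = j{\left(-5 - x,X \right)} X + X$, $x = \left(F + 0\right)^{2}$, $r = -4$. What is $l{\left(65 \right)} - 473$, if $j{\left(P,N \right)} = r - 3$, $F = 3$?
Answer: $-863$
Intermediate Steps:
$x = 9$ ($x = \left(3 + 0\right)^{2} = 3^{2} = 9$)
$j{\left(P,N \right)} = -7$ ($j{\left(P,N \right)} = -4 - 3 = -7$)
$l{\left(X \right)} = - 6 X$ ($l{\left(X \right)} = - 7 X + X = - 6 X$)
$l{\left(65 \right)} - 473 = \left(-6\right) 65 - 473 = -390 - 473 = -863$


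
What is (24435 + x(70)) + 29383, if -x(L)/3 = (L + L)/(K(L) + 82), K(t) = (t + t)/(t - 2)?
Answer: 76898782/1429 ≈ 53813.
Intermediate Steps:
K(t) = 2*t/(-2 + t) (K(t) = (2*t)/(-2 + t) = 2*t/(-2 + t))
x(L) = -6*L/(82 + 2*L/(-2 + L)) (x(L) = -3*(L + L)/(2*L/(-2 + L) + 82) = -3*2*L/(82 + 2*L/(-2 + L)) = -6*L/(82 + 2*L/(-2 + L)))
(24435 + x(70)) + 29383 = (24435 + (3/2)*70*(2 - 1*70)/(-41 + 21*70)) + 29383 = (24435 + (3/2)*70*(2 - 70)/(-41 + 1470)) + 29383 = (24435 + (3/2)*70*(-68)/1429) + 29383 = (24435 + (3/2)*70*(1/1429)*(-68)) + 29383 = (24435 - 7140/1429) + 29383 = 34910475/1429 + 29383 = 76898782/1429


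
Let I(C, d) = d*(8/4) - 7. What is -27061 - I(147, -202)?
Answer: -26650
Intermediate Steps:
I(C, d) = -7 + 2*d (I(C, d) = d*(8*(¼)) - 7 = d*2 - 7 = 2*d - 7 = -7 + 2*d)
-27061 - I(147, -202) = -27061 - (-7 + 2*(-202)) = -27061 - (-7 - 404) = -27061 - 1*(-411) = -27061 + 411 = -26650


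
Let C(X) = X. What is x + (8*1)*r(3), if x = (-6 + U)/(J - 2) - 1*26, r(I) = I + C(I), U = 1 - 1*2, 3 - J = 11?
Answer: 227/10 ≈ 22.700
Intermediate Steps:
J = -8 (J = 3 - 1*11 = 3 - 11 = -8)
U = -1 (U = 1 - 2 = -1)
r(I) = 2*I (r(I) = I + I = 2*I)
x = -253/10 (x = (-6 - 1)/(-8 - 2) - 1*26 = -7/(-10) - 26 = -7*(-1/10) - 26 = 7/10 - 26 = -253/10 ≈ -25.300)
x + (8*1)*r(3) = -253/10 + (8*1)*(2*3) = -253/10 + 8*6 = -253/10 + 48 = 227/10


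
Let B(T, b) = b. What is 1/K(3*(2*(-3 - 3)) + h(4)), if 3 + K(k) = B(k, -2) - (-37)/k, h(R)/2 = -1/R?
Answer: -73/439 ≈ -0.16629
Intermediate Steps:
h(R) = -2/R (h(R) = 2*(-1/R) = -2/R)
K(k) = -5 + 37/k (K(k) = -3 + (-2 - (-37)/k) = -3 + (-2 + 37/k) = -5 + 37/k)
1/K(3*(2*(-3 - 3)) + h(4)) = 1/(-5 + 37/(3*(2*(-3 - 3)) - 2/4)) = 1/(-5 + 37/(3*(2*(-6)) - 2*¼)) = 1/(-5 + 37/(3*(-12) - ½)) = 1/(-5 + 37/(-36 - ½)) = 1/(-5 + 37/(-73/2)) = 1/(-5 + 37*(-2/73)) = 1/(-5 - 74/73) = 1/(-439/73) = -73/439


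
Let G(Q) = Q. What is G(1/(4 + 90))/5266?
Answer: 1/495004 ≈ 2.0202e-6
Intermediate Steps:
G(1/(4 + 90))/5266 = 1/((4 + 90)*5266) = (1/5266)/94 = (1/94)*(1/5266) = 1/495004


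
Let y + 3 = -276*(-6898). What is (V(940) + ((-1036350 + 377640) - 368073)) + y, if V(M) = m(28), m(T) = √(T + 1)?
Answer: 877062 + √29 ≈ 8.7707e+5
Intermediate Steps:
y = 1903845 (y = -3 - 276*(-6898) = -3 + 1903848 = 1903845)
m(T) = √(1 + T)
V(M) = √29 (V(M) = √(1 + 28) = √29)
(V(940) + ((-1036350 + 377640) - 368073)) + y = (√29 + ((-1036350 + 377640) - 368073)) + 1903845 = (√29 + (-658710 - 368073)) + 1903845 = (√29 - 1026783) + 1903845 = (-1026783 + √29) + 1903845 = 877062 + √29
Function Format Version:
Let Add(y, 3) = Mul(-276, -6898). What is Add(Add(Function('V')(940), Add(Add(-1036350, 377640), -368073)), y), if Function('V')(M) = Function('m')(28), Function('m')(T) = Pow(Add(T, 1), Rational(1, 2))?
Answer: Add(877062, Pow(29, Rational(1, 2))) ≈ 8.7707e+5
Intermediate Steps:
y = 1903845 (y = Add(-3, Mul(-276, -6898)) = Add(-3, 1903848) = 1903845)
Function('m')(T) = Pow(Add(1, T), Rational(1, 2))
Function('V')(M) = Pow(29, Rational(1, 2)) (Function('V')(M) = Pow(Add(1, 28), Rational(1, 2)) = Pow(29, Rational(1, 2)))
Add(Add(Function('V')(940), Add(Add(-1036350, 377640), -368073)), y) = Add(Add(Pow(29, Rational(1, 2)), Add(Add(-1036350, 377640), -368073)), 1903845) = Add(Add(Pow(29, Rational(1, 2)), Add(-658710, -368073)), 1903845) = Add(Add(Pow(29, Rational(1, 2)), -1026783), 1903845) = Add(Add(-1026783, Pow(29, Rational(1, 2))), 1903845) = Add(877062, Pow(29, Rational(1, 2)))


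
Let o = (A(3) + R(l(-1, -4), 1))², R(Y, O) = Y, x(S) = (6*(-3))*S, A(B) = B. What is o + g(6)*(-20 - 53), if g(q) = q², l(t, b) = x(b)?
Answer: 2997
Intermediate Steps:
x(S) = -18*S
l(t, b) = -18*b
o = 5625 (o = (3 - 18*(-4))² = (3 + 72)² = 75² = 5625)
o + g(6)*(-20 - 53) = 5625 + 6²*(-20 - 53) = 5625 + 36*(-73) = 5625 - 2628 = 2997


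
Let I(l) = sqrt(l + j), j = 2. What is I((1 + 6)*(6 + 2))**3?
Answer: 58*sqrt(58) ≈ 441.71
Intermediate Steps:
I(l) = sqrt(2 + l) (I(l) = sqrt(l + 2) = sqrt(2 + l))
I((1 + 6)*(6 + 2))**3 = (sqrt(2 + (1 + 6)*(6 + 2)))**3 = (sqrt(2 + 7*8))**3 = (sqrt(2 + 56))**3 = (sqrt(58))**3 = 58*sqrt(58)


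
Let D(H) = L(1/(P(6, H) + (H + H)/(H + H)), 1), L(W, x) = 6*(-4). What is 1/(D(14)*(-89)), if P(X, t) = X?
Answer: 1/2136 ≈ 0.00046816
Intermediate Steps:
L(W, x) = -24
D(H) = -24
1/(D(14)*(-89)) = 1/(-24*(-89)) = 1/2136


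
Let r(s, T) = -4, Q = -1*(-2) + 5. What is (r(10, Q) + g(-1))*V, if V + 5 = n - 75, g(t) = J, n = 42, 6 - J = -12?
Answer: -532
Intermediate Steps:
J = 18 (J = 6 - 1*(-12) = 6 + 12 = 18)
Q = 7 (Q = 2 + 5 = 7)
g(t) = 18
V = -38 (V = -5 + (42 - 75) = -5 - 33 = -38)
(r(10, Q) + g(-1))*V = (-4 + 18)*(-38) = 14*(-38) = -532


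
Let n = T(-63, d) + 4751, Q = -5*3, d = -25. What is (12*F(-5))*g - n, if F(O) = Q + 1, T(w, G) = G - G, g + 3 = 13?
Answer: -6431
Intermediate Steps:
g = 10 (g = -3 + 13 = 10)
T(w, G) = 0
Q = -15
F(O) = -14 (F(O) = -15 + 1 = -14)
n = 4751 (n = 0 + 4751 = 4751)
(12*F(-5))*g - n = (12*(-14))*10 - 1*4751 = -168*10 - 4751 = -1680 - 4751 = -6431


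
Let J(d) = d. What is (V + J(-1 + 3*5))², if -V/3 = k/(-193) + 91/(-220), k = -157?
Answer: 295402033081/1802851600 ≈ 163.85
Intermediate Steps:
V = -50931/42460 (V = -3*(-157/(-193) + 91/(-220)) = -3*(-157*(-1/193) + 91*(-1/220)) = -3*(157/193 - 91/220) = -3*16977/42460 = -50931/42460 ≈ -1.1995)
(V + J(-1 + 3*5))² = (-50931/42460 + (-1 + 3*5))² = (-50931/42460 + (-1 + 15))² = (-50931/42460 + 14)² = (543509/42460)² = 295402033081/1802851600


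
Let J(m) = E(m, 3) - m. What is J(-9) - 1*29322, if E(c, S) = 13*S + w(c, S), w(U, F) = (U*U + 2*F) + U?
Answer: -29196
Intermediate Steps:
w(U, F) = U + U² + 2*F (w(U, F) = (U² + 2*F) + U = U + U² + 2*F)
E(c, S) = c + c² + 15*S (E(c, S) = 13*S + (c + c² + 2*S) = c + c² + 15*S)
J(m) = 45 + m² (J(m) = (m + m² + 15*3) - m = (m + m² + 45) - m = (45 + m + m²) - m = 45 + m²)
J(-9) - 1*29322 = (45 + (-9)²) - 1*29322 = (45 + 81) - 29322 = 126 - 29322 = -29196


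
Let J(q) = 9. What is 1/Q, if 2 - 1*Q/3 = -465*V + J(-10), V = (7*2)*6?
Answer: 1/117159 ≈ 8.5354e-6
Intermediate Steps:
V = 84 (V = 14*6 = 84)
Q = 117159 (Q = 6 - 3*(-465*84 + 9) = 6 - 3*(-39060 + 9) = 6 - 3*(-39051) = 6 + 117153 = 117159)
1/Q = 1/117159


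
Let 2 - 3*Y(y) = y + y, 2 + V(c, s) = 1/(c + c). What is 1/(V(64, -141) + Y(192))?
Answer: -384/49661 ≈ -0.0077324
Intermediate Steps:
V(c, s) = -2 + 1/(2*c) (V(c, s) = -2 + 1/(c + c) = -2 + 1/(2*c))
Y(y) = ⅔ - 2*y/3 (Y(y) = ⅔ - (y + y)/3 = ⅔ - 2*y/3)
1/(V(64, -141) + Y(192)) = 1/((-2 + (½)/64) + (⅔ - ⅔*192)) = 1/((-2 + (½)*(1/64)) + (⅔ - 128)) = 1/((-2 + 1/128) - 382/3) = 1/(-255/128 - 382/3) = 1/(-49661/384) = -384/49661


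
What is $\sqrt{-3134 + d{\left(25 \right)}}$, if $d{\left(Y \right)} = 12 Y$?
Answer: $i \sqrt{2834} \approx 53.235 i$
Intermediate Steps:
$\sqrt{-3134 + d{\left(25 \right)}} = \sqrt{-3134 + 12 \cdot 25} = \sqrt{-3134 + 300} = \sqrt{-2834} = i \sqrt{2834}$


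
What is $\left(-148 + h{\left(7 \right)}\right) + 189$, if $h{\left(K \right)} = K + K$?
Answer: $55$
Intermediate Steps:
$h{\left(K \right)} = 2 K$
$\left(-148 + h{\left(7 \right)}\right) + 189 = \left(-148 + 2 \cdot 7\right) + 189 = \left(-148 + 14\right) + 189 = -134 + 189 = 55$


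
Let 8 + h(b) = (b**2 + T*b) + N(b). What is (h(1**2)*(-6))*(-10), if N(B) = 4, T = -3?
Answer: -360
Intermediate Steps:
h(b) = -4 + b**2 - 3*b (h(b) = -8 + ((b**2 - 3*b) + 4) = -8 + (4 + b**2 - 3*b) = -4 + b**2 - 3*b)
(h(1**2)*(-6))*(-10) = ((-4 + (1**2)**2 - 3*1**2)*(-6))*(-10) = ((-4 + 1**2 - 3*1)*(-6))*(-10) = ((-4 + 1 - 3)*(-6))*(-10) = -6*(-6)*(-10) = 36*(-10) = -360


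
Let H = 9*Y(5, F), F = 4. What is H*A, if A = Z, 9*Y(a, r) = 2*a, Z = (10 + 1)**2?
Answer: 1210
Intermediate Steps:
Z = 121 (Z = 11**2 = 121)
Y(a, r) = 2*a/9 (Y(a, r) = (2*a)/9 = 2*a/9)
A = 121
H = 10 (H = 9*((2/9)*5) = 9*(10/9) = 10)
H*A = 10*121 = 1210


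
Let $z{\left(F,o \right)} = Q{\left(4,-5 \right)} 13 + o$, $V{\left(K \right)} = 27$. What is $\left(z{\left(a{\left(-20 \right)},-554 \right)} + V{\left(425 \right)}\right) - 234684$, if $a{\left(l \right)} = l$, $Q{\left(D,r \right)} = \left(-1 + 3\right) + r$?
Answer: $-235250$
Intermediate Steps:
$Q{\left(D,r \right)} = 2 + r$
$z{\left(F,o \right)} = -39 + o$ ($z{\left(F,o \right)} = \left(2 - 5\right) 13 + o = \left(-3\right) 13 + o = -39 + o$)
$\left(z{\left(a{\left(-20 \right)},-554 \right)} + V{\left(425 \right)}\right) - 234684 = \left(\left(-39 - 554\right) + 27\right) - 234684 = \left(-593 + 27\right) - 234684 = -566 - 234684 = -235250$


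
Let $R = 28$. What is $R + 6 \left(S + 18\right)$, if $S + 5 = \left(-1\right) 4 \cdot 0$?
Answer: $106$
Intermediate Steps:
$S = -5$ ($S = -5 + \left(-1\right) 4 \cdot 0 = -5 - 0 = -5 + 0 = -5$)
$R + 6 \left(S + 18\right) = 28 + 6 \left(-5 + 18\right) = 28 + 6 \cdot 13 = 28 + 78 = 106$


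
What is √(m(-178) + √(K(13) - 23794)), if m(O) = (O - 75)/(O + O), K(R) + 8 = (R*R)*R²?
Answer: √(22517 + 31684*√4759)/178 ≈ 8.3484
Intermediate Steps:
K(R) = -8 + R⁴ (K(R) = -8 + (R*R)*R² = -8 + R²*R² = -8 + R⁴)
m(O) = (-75 + O)/(2*O) (m(O) = (-75 + O)/((2*O)) = (-75 + O)*(1/(2*O)) = (-75 + O)/(2*O))
√(m(-178) + √(K(13) - 23794)) = √((½)*(-75 - 178)/(-178) + √((-8 + 13⁴) - 23794)) = √((½)*(-1/178)*(-253) + √((-8 + 28561) - 23794)) = √(253/356 + √(28553 - 23794)) = √(253/356 + √4759)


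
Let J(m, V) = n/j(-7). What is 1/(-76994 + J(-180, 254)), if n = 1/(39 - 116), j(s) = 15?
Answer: -1155/88928071 ≈ -1.2988e-5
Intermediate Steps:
n = -1/77 (n = 1/(-77) = -1/77 ≈ -0.012987)
J(m, V) = -1/1155 (J(m, V) = -1/77/15 = -1/77*1/15 = -1/1155)
1/(-76994 + J(-180, 254)) = 1/(-76994 - 1/1155) = 1/(-88928071/1155) = -1155/88928071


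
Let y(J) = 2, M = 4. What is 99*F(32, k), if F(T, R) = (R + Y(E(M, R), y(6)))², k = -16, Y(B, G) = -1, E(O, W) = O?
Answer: 28611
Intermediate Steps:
F(T, R) = (-1 + R)² (F(T, R) = (R - 1)² = (-1 + R)²)
99*F(32, k) = 99*(-1 - 16)² = 99*(-17)² = 99*289 = 28611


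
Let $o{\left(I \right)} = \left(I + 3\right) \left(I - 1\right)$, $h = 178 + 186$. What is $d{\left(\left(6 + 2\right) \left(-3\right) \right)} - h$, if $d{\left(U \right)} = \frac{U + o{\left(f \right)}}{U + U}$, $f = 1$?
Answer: $- \frac{727}{2} \approx -363.5$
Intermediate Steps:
$h = 364$
$o{\left(I \right)} = \left(-1 + I\right) \left(3 + I\right)$ ($o{\left(I \right)} = \left(3 + I\right) \left(-1 + I\right) = \left(-1 + I\right) \left(3 + I\right)$)
$d{\left(U \right)} = \frac{1}{2}$ ($d{\left(U \right)} = \frac{U + \left(-3 + 1^{2} + 2 \cdot 1\right)}{U + U} = \frac{U + \left(-3 + 1 + 2\right)}{2 U} = \left(U + 0\right) \frac{1}{2 U} = U \frac{1}{2 U} = \frac{1}{2}$)
$d{\left(\left(6 + 2\right) \left(-3\right) \right)} - h = \frac{1}{2} - 364 = - \frac{727}{2}$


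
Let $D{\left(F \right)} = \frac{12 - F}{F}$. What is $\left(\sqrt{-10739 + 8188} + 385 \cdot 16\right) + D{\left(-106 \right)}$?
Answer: $\frac{326421}{53} + i \sqrt{2551} \approx 6158.9 + 50.507 i$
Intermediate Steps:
$D{\left(F \right)} = \frac{12 - F}{F}$
$\left(\sqrt{-10739 + 8188} + 385 \cdot 16\right) + D{\left(-106 \right)} = \left(\sqrt{-10739 + 8188} + 385 \cdot 16\right) + \frac{12 - -106}{-106} = \left(\sqrt{-2551} + 6160\right) - \frac{12 + 106}{106} = \left(i \sqrt{2551} + 6160\right) - \frac{59}{53} = \left(6160 + i \sqrt{2551}\right) - \frac{59}{53} = \frac{326421}{53} + i \sqrt{2551}$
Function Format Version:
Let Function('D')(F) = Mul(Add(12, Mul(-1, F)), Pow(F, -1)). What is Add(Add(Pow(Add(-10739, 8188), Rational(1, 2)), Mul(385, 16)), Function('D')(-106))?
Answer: Add(Rational(326421, 53), Mul(I, Pow(2551, Rational(1, 2)))) ≈ Add(6158.9, Mul(50.507, I))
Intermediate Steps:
Function('D')(F) = Mul(Pow(F, -1), Add(12, Mul(-1, F)))
Add(Add(Pow(Add(-10739, 8188), Rational(1, 2)), Mul(385, 16)), Function('D')(-106)) = Add(Add(Pow(Add(-10739, 8188), Rational(1, 2)), Mul(385, 16)), Mul(Pow(-106, -1), Add(12, Mul(-1, -106)))) = Add(Add(Pow(-2551, Rational(1, 2)), 6160), Mul(Rational(-1, 106), Add(12, 106))) = Add(Add(Mul(I, Pow(2551, Rational(1, 2))), 6160), Mul(Rational(-1, 106), 118)) = Add(Add(6160, Mul(I, Pow(2551, Rational(1, 2)))), Rational(-59, 53)) = Add(Rational(326421, 53), Mul(I, Pow(2551, Rational(1, 2))))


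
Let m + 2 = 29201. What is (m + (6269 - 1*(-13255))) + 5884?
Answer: 54607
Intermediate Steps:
m = 29199 (m = -2 + 29201 = 29199)
(m + (6269 - 1*(-13255))) + 5884 = (29199 + (6269 - 1*(-13255))) + 5884 = (29199 + (6269 + 13255)) + 5884 = (29199 + 19524) + 5884 = 48723 + 5884 = 54607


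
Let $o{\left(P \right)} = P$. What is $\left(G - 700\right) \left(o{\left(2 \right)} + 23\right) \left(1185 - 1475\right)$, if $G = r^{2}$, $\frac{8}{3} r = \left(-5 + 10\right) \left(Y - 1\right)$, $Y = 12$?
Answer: $\frac{63709375}{32} \approx 1.9909 \cdot 10^{6}$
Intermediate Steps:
$r = \frac{165}{8}$ ($r = \frac{3 \left(-5 + 10\right) \left(12 - 1\right)}{8} = \frac{3 \cdot 5 \cdot 11}{8} = \frac{3}{8} \cdot 55 = \frac{165}{8} \approx 20.625$)
$G = \frac{27225}{64}$ ($G = \left(\frac{165}{8}\right)^{2} = \frac{27225}{64} \approx 425.39$)
$\left(G - 700\right) \left(o{\left(2 \right)} + 23\right) \left(1185 - 1475\right) = \left(\frac{27225}{64} - 700\right) \left(2 + 23\right) \left(1185 - 1475\right) = \left(- \frac{17575}{64}\right) 25 \left(-290\right) = \left(- \frac{439375}{64}\right) \left(-290\right) = \frac{63709375}{32}$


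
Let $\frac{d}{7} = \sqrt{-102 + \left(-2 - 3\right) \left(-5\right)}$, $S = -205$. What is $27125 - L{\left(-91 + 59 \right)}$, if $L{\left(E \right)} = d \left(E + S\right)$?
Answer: $27125 + 1659 i \sqrt{77} \approx 27125.0 + 14558.0 i$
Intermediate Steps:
$d = 7 i \sqrt{77}$ ($d = 7 \sqrt{-102 + \left(-2 - 3\right) \left(-5\right)} = 7 \sqrt{-102 - -25} = 7 \sqrt{-102 + 25} = 7 \sqrt{-77} = 7 i \sqrt{77} \approx 61.425 i$)
$L{\left(E \right)} = 7 i \sqrt{77} \left(-205 + E\right)$ ($L{\left(E \right)} = 7 i \sqrt{77} \left(E - 205\right) = 7 i \sqrt{77} \left(-205 + E\right)$)
$27125 - L{\left(-91 + 59 \right)} = 27125 - 7 i \sqrt{77} \left(-205 + \left(-91 + 59\right)\right) = 27125 - 7 i \sqrt{77} \left(-205 - 32\right) = 27125 - 7 i \sqrt{77} \left(-237\right) = 27125 - - 1659 i \sqrt{77} = 27125 + 1659 i \sqrt{77}$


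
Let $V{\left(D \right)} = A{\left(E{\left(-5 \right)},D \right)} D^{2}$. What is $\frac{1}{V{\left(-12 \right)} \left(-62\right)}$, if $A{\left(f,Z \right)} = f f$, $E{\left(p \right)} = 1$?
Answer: $- \frac{1}{8928} \approx -0.00011201$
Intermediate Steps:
$A{\left(f,Z \right)} = f^{2}$
$V{\left(D \right)} = D^{2}$ ($V{\left(D \right)} = 1^{2} D^{2} = 1 D^{2} = D^{2}$)
$\frac{1}{V{\left(-12 \right)} \left(-62\right)} = \frac{1}{\left(-12\right)^{2} \left(-62\right)} = \frac{1}{144 \left(-62\right)} = \frac{1}{-8928} = - \frac{1}{8928}$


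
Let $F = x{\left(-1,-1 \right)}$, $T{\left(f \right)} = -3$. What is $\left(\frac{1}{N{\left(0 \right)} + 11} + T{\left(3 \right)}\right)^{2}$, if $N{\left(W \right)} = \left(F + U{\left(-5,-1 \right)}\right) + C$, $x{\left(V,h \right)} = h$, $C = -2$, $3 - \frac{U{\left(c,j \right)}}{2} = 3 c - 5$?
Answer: $\frac{25921}{2916} \approx 8.8892$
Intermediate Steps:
$U{\left(c,j \right)} = 16 - 6 c$ ($U{\left(c,j \right)} = 6 - 2 \left(3 c - 5\right) = 6 - 2 \left(-5 + 3 c\right) = 6 - \left(-10 + 6 c\right) = 16 - 6 c$)
$F = -1$
$N{\left(W \right)} = 43$ ($N{\left(W \right)} = \left(-1 + \left(16 - -30\right)\right) - 2 = \left(-1 + \left(16 + 30\right)\right) - 2 = \left(-1 + 46\right) - 2 = 45 - 2 = 43$)
$\left(\frac{1}{N{\left(0 \right)} + 11} + T{\left(3 \right)}\right)^{2} = \left(\frac{1}{43 + 11} - 3\right)^{2} = \left(\frac{1}{54} - 3\right)^{2} = \left(- \frac{161}{54}\right)^{2} = \frac{25921}{2916}$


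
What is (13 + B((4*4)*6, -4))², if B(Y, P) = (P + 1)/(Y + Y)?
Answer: 690561/4096 ≈ 168.59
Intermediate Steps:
B(Y, P) = (1 + P)/(2*Y) (B(Y, P) = (1 + P)/((2*Y)) = (1 + P)*(1/(2*Y)) = (1 + P)/(2*Y))
(13 + B((4*4)*6, -4))² = (13 + (1 - 4)/(2*(((4*4)*6))))² = (13 + (½)*(-3)/(16*6))² = (13 + (½)*(-3)/96)² = (13 + (½)*(1/96)*(-3))² = (13 - 1/64)² = (831/64)² = 690561/4096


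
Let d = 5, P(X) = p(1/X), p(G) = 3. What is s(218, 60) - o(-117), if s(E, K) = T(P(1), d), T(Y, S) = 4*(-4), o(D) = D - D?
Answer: -16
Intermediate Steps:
P(X) = 3
o(D) = 0
T(Y, S) = -16
s(E, K) = -16
s(218, 60) - o(-117) = -16 - 1*0 = -16 + 0 = -16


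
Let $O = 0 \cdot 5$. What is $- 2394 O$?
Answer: $0$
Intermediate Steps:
$O = 0$
$- 2394 O = \left(-2394\right) 0 = 0$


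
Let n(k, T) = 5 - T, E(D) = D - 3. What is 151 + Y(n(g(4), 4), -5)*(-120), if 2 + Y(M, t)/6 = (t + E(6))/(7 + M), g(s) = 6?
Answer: 1771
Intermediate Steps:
E(D) = -3 + D
Y(M, t) = -12 + 6*(3 + t)/(7 + M) (Y(M, t) = -12 + 6*((t + (-3 + 6))/(7 + M)) = -12 + 6*((t + 3)/(7 + M)) = -12 + 6*((3 + t)/(7 + M)) = -12 + 6*(3 + t)/(7 + M))
151 + Y(n(g(4), 4), -5)*(-120) = 151 + (6*(-11 - 5 - 2*(5 - 1*4))/(7 + (5 - 1*4)))*(-120) = 151 + (6*(-11 - 5 - 2*(5 - 4))/(7 + (5 - 4)))*(-120) = 151 + (6*(-11 - 5 - 2*1)/(7 + 1))*(-120) = 151 + (6*(-11 - 5 - 2)/8)*(-120) = 151 + (6*(⅛)*(-18))*(-120) = 151 - 27/2*(-120) = 151 + 1620 = 1771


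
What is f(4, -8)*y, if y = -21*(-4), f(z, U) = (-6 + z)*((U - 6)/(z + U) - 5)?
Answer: 252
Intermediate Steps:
f(z, U) = (-6 + z)*(-5 + (-6 + U)/(U + z)) (f(z, U) = (-6 + z)*((-6 + U)/(U + z) - 5) = (-6 + z)*(-5 + (-6 + U)/(U + z)))
y = 84
f(4, -8)*y = ((36 - 5*4**2 + 24*(-8) + 24*4 - 4*(-8)*4)/(-8 + 4))*84 = ((36 - 5*16 - 192 + 96 + 128)/(-4))*84 = -(36 - 80 - 192 + 96 + 128)/4*84 = -1/4*(-12)*84 = 3*84 = 252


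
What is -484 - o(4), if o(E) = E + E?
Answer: -492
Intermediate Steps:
o(E) = 2*E
-484 - o(4) = -484 - 2*4 = -484 - 1*8 = -484 - 8 = -492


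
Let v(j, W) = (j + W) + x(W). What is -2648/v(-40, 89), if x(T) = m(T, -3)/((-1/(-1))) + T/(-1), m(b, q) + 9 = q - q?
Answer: 2648/49 ≈ 54.041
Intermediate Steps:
m(b, q) = -9 (m(b, q) = -9 + (q - q) = -9 + 0 = -9)
x(T) = -9 - T (x(T) = -9/((-1/(-1))) + T/(-1) = -9/((-1*(-1))) + T*(-1) = -9/1 - T = -9*1 - T = -9 - T)
v(j, W) = -9 + j (v(j, W) = (j + W) + (-9 - W) = (W + j) + (-9 - W) = -9 + j)
-2648/v(-40, 89) = -2648/(-9 - 40) = -2648/(-49) = -2648*(-1/49) = 2648/49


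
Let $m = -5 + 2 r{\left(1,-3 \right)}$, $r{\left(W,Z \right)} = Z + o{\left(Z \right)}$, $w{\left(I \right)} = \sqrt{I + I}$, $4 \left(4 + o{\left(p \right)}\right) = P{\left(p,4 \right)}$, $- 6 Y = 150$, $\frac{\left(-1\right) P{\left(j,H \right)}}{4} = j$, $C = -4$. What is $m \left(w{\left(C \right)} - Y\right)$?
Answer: $-325 - 26 i \sqrt{2} \approx -325.0 - 36.77 i$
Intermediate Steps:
$P{\left(j,H \right)} = - 4 j$
$Y = -25$ ($Y = \left(- \frac{1}{6}\right) 150 = -25$)
$o{\left(p \right)} = -4 - p$ ($o{\left(p \right)} = -4 + \frac{\left(-4\right) p}{4} = -4 - p$)
$w{\left(I \right)} = \sqrt{2} \sqrt{I}$ ($w{\left(I \right)} = \sqrt{2 I} = \sqrt{2} \sqrt{I}$)
$r{\left(W,Z \right)} = -4$ ($r{\left(W,Z \right)} = Z - \left(4 + Z\right) = -4$)
$m = -13$ ($m = -5 + 2 \left(-4\right) = -5 - 8 = -13$)
$m \left(w{\left(C \right)} - Y\right) = - 13 \left(\sqrt{2} \sqrt{-4} - -25\right) = - 13 \left(\sqrt{2} \cdot 2 i + 25\right) = - 13 \left(2 i \sqrt{2} + 25\right) = - 13 \left(25 + 2 i \sqrt{2}\right) = -325 - 26 i \sqrt{2}$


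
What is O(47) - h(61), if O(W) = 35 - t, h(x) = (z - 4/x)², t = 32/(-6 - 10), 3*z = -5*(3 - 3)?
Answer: 137661/3721 ≈ 36.996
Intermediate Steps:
z = 0 (z = (-5*(3 - 3))/3 = (-5*0)/3 = (⅓)*0 = 0)
t = -2 (t = 32/(-16) = 32*(-1/16) = -2)
h(x) = 16/x² (h(x) = (0 - 4/x)² = (-4/x)² = 16/x²)
O(W) = 37 (O(W) = 35 - 1*(-2) = 35 + 2 = 37)
O(47) - h(61) = 37 - 16/61² = 37 - 16/3721 = 137661/3721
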